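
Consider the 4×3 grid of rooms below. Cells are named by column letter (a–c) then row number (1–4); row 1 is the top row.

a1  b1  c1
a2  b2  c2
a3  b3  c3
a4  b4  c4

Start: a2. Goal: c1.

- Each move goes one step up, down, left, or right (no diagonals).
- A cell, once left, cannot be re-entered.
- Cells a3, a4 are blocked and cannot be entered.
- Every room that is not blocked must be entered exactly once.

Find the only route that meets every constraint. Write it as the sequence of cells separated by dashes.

Need to visit all 10 open cells exactly once, starting at a2 and ending at c1.
Cell c4 has only two open neighbours (c3 and b4), so the path must pass straight through it: one of those is the cell it's entered from and the other is where it exits.
Route from a2: up to a1, right to b1, 3× down (reaching b4), right to c4, 3× up (reaching c1) — 9 moves in all.
Check: all 10 open cells covered.

a2 - a1 - b1 - b2 - b3 - b4 - c4 - c3 - c2 - c1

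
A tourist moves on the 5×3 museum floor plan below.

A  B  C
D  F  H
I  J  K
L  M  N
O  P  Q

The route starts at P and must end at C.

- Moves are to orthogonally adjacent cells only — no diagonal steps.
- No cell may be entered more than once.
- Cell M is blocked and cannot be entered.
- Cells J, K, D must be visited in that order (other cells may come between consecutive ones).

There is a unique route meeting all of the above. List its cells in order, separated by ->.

P -> O -> L -> I -> J -> K -> H -> F -> D -> A -> B -> C

The waypoints must appear in the order J, K, D, with no cell reused.
Route from P: left to O, 2× up (reaching I), 2× right (reaching K), up to H, 2× left (reaching D), up to A, 2× right (reaching C) — 11 moves in all.
Check: order respected (J at step 4, K at step 5, D at step 8).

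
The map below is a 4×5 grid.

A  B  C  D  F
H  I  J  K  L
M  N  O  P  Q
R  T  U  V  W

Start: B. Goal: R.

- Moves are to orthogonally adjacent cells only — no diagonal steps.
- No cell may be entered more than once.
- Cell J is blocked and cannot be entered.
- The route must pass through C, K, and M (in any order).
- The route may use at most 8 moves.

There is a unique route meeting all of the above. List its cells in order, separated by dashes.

The budget equals the shortest possible length, so every move has to be on a shortest route through the required cells.
Route from B: right 2 to D, down 2 to P, left 3 to M, down 1 to R — 8 moves in all.
Check: all required cells visited; 8 ≤ 8 moves.

B - C - D - K - P - O - N - M - R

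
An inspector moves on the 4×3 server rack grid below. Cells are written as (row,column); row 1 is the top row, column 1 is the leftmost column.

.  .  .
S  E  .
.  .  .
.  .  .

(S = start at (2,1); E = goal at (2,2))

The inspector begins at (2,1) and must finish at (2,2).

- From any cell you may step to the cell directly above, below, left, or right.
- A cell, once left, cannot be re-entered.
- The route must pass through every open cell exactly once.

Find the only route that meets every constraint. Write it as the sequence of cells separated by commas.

(2,1), (1,1), (1,2), (1,3), (2,3), (3,3), (4,3), (4,2), (4,1), (3,1), (3,2), (2,2)

Need to visit all 12 open cells exactly once, starting at (2,1) and ending at (2,2).
Cell (4,1) has only two open neighbours ((3,1) and (4,2)), so the path must pass straight through it: one of those is the cell it's entered from and the other is where it exits.
Route from (2,1): up 1 to (1,1), right 2 to (1,3), down 3 to (4,3), left 2 to (4,1), up 1 to (3,1), right 1 to (3,2), up 1 to (2,2) — 11 moves in all.
Check: all 12 open cells covered.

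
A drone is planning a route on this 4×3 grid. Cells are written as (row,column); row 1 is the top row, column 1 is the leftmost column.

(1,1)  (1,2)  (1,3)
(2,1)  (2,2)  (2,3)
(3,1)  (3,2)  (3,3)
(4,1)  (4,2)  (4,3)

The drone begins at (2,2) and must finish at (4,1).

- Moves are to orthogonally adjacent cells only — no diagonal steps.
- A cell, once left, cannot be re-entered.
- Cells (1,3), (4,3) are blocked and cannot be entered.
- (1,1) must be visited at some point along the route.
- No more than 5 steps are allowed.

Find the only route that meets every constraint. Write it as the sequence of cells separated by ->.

(2,2) -> (1,2) -> (1,1) -> (2,1) -> (3,1) -> (4,1)

The 5-move cap with required stops at (1,1) leaves no slack for detours.
Route from (2,2): up 1 to (1,2), left 1 to (1,1), down 3 to (4,1) — 5 moves in all.
Check: all required cells visited; 5 ≤ 5 moves.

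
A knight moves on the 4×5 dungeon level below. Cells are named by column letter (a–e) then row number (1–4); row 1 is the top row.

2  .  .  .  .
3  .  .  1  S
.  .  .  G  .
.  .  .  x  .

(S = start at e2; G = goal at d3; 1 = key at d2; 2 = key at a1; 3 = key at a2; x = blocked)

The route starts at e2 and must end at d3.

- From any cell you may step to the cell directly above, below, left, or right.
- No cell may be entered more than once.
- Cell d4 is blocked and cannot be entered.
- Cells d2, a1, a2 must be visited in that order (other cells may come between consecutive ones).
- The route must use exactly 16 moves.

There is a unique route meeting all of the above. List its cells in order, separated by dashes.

The waypoints must appear in the order d2, a1, a2, with no cell reused.
Route from e2: up to e1, left to d1, down to d2, left to c2, up to c1, 2× left (reaching a1), down to a2, right to b2, down to b3, left to a3, down to a4, 2× right (reaching c4), up to c3, right to d3 — 16 moves in all.
Check: order respected (1 at step 3, 2 at step 7, 3 at step 8); 16 moves as required.

e2 - e1 - d1 - d2 - c2 - c1 - b1 - a1 - a2 - b2 - b3 - a3 - a4 - b4 - c4 - c3 - d3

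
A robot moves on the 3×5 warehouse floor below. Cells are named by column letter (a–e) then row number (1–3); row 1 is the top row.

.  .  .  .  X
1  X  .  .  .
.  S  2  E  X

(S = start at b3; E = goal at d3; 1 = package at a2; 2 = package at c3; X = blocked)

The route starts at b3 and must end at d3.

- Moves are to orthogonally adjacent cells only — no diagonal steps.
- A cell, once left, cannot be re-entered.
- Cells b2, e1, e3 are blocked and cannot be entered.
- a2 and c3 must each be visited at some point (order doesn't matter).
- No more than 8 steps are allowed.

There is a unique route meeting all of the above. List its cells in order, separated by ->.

b3 -> a3 -> a2 -> a1 -> b1 -> c1 -> c2 -> c3 -> d3

The 8-move cap with required stops at a2, c3 leaves no slack for detours.
Route from b3: left to a3, 2× up (reaching a1), 2× right (reaching c1), 2× down (reaching c3), right to d3 — 8 moves in all.
Check: all required cells visited; 8 ≤ 8 moves.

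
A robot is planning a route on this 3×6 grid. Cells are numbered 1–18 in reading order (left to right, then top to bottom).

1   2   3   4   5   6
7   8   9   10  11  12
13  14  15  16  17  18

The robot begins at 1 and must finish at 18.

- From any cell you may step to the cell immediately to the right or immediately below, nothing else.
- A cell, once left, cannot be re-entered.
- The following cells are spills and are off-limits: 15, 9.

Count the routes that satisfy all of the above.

A right/down-only route from 1 to 18 makes exactly 2 down-moves and 5 right-moves in some order.
With no other constraints that would be C(7,2) = 21 routes.
Subtract routes through each blocked cell (inclusion–exclusion for overlaps): − through 9: 12 − through 15: 6 + through 9&15: 3 → 6.
That gives 6 routes.

6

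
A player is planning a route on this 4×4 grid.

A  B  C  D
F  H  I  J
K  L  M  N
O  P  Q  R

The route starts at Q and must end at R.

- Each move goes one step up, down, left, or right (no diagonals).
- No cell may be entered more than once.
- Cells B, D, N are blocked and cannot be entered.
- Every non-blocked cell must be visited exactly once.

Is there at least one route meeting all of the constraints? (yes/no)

Cell A has only one open neighbour but is neither the start nor the goal, so a Hamiltonian route would have to both enter and leave it through the same neighbour — impossible without revisiting.

no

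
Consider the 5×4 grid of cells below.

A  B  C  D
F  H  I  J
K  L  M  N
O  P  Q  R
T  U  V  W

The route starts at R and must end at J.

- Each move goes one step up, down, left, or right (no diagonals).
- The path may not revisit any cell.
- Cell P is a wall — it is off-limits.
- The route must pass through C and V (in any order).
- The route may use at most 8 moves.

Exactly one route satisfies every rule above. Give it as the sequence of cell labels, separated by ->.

R -> W -> V -> Q -> M -> I -> C -> D -> J

Any route must reach C and V and still end at J within 8 moves, so the order of the required stops is forced.
Route from R: down to W, left to V, 4× up (reaching C), right to D, down to J — 8 moves in all.
Check: all required cells visited; 8 ≤ 8 moves.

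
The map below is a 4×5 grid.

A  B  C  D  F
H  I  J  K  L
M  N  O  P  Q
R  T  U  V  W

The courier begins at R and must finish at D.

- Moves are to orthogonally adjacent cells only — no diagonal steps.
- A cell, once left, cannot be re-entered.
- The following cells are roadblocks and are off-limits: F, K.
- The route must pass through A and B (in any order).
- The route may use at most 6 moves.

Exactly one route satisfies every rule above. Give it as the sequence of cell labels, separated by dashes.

R - M - H - A - B - C - D

The budget equals the shortest possible length, so every move has to be on a shortest route through the required cells.
Route from R: up 3 to A, right 3 to D — 6 moves in all.
Check: all required cells visited; 6 ≤ 6 moves.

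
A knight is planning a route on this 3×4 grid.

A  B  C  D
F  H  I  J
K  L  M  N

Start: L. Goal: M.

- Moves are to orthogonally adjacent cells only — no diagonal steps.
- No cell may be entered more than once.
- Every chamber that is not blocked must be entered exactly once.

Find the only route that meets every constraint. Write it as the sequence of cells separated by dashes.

Need to visit all 12 open cells exactly once, starting at L and ending at M.
Cell A has only two open neighbours (F and B), so the path must pass straight through it: one of those is the cell it's entered from and the other is where it exits.
Route from L: left 1 to K, up 2 to A, right 1 to B, down 1 to H, right 1 to I, up 1 to C, right 1 to D, down 2 to N, left 1 to M — 11 moves in all.
Check: all 12 open cells covered.

L - K - F - A - B - H - I - C - D - J - N - M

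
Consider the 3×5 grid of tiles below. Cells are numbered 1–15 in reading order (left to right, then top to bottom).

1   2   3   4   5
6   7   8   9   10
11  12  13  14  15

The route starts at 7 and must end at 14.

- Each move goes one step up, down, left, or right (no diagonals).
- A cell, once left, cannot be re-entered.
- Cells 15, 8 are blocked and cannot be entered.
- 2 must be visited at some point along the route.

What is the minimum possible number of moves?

Any route passes through 2 somewhere between 7 and 14. Summing Manhattan distances along the two legs (7 → 2 → 14) gives a lower bound of 1 + 4 = 5 moves.
A route of 5 moves achieves this: 7 → 2 → 3 → 4 → 9 → 14.
Since 5 matches the lower bound, it is optimal.

5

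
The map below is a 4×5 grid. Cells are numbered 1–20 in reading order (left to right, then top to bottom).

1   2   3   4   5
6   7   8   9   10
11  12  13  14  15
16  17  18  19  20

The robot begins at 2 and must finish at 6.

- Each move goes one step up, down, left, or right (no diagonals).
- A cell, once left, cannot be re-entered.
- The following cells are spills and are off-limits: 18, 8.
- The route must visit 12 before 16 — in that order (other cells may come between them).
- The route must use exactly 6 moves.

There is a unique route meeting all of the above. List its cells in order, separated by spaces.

2 7 12 17 16 11 6

The waypoints must appear in the order 12, 16, with no cell reused.
Route from 2: 3× down (reaching 17), left to 16, 2× up (reaching 6) — 6 moves in all.
Check: order respected (12 at step 2, 16 at step 4); 6 moves as required.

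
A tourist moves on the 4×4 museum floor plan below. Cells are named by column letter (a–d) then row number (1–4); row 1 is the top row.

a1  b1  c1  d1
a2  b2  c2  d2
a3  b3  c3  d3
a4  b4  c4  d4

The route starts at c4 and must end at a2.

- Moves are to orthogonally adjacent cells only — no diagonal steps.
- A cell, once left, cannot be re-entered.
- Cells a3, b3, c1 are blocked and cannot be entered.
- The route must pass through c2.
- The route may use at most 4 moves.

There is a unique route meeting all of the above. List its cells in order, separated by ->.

The budget equals the shortest possible length, so every move has to be on a shortest route through the required cells.
Route from c4: up 2 to c2, left 2 to a2 — 4 moves in all.
Check: all required cells visited; 4 ≤ 4 moves.

c4 -> c3 -> c2 -> b2 -> a2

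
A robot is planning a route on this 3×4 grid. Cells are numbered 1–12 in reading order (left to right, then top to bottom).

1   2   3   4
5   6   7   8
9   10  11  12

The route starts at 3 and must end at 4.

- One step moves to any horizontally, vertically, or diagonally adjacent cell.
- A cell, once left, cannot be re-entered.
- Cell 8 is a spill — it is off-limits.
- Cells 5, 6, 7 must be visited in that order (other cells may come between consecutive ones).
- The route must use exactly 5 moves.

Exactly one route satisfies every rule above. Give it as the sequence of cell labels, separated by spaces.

3 2 5 6 7 4

The waypoints must appear in the order 5, 6, 7, with no cell reused.
Route from 3: left to 2, down-left to 5, 2× right (reaching 7), up-right to 4 — 5 moves in all.
Check: order respected (5 at step 2, 6 at step 3, 7 at step 4); 5 moves as required.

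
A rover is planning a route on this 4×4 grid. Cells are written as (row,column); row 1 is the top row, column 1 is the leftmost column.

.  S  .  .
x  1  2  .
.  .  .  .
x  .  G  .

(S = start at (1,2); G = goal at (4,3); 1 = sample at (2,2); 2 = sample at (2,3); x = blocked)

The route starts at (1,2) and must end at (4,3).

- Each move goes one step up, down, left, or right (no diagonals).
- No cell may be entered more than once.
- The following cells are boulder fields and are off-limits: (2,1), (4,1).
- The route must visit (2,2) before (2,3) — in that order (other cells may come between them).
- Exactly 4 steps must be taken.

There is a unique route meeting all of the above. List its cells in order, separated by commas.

The waypoints must appear in the order (2,2), (2,3), with no cell reused.
Route from (1,2): down to (2,2), right to (2,3), 2× down (reaching (4,3)) — 4 moves in all.
Check: order respected (1 at step 1, 2 at step 2); 4 moves as required.

(1,2), (2,2), (2,3), (3,3), (4,3)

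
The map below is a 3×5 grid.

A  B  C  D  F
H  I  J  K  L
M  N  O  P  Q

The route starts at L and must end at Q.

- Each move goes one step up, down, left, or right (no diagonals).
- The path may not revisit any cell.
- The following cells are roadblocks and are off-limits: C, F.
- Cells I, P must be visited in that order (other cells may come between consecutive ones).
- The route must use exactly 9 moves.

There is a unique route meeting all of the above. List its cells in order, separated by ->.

The waypoints must appear in the order I, P, with no cell reused.
Route from L: 4× left (reaching H), down to M, 4× right (reaching Q) — 9 moves in all.
Check: order respected (I at step 3, P at step 8); 9 moves as required.

L -> K -> J -> I -> H -> M -> N -> O -> P -> Q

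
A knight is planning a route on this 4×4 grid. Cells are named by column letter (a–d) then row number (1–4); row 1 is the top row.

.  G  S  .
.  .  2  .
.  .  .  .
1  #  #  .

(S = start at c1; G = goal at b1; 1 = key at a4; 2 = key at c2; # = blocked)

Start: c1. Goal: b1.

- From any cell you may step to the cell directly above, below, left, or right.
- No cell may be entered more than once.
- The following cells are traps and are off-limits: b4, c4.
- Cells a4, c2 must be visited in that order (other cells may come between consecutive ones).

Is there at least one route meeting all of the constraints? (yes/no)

a4 must be visited but has only one open neighbour (a3), and it is neither the start nor the goal — the route would have to enter and leave through a3, re-entering it.

no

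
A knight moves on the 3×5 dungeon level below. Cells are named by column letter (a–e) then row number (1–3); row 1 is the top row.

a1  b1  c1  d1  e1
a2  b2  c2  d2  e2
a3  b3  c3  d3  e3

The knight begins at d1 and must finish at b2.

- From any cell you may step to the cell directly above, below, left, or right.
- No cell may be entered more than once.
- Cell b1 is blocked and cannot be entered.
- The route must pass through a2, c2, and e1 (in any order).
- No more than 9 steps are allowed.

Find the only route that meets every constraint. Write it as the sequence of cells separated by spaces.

d1 e1 e2 d2 c2 c3 b3 a3 a2 b2

The 9-move cap with required stops at a2, c2, e1 leaves no slack for detours.
Route from d1: right 1 to e1, down 1 to e2, left 2 to c2, down 1 to c3, left 2 to a3, up 1 to a2, right 1 to b2 — 9 moves in all.
Check: all required cells visited; 9 ≤ 9 moves.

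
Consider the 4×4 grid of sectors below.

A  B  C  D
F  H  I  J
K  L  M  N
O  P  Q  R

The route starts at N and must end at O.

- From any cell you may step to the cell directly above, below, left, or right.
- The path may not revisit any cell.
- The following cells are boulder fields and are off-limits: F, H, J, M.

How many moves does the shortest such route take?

The Manhattan distance from N to O is |3−4| + |4−1| = 4, so at least 4 moves are needed.
A route of 4 moves achieves this: N → R → Q → P → O.
Since 4 matches the lower bound, it is optimal.

4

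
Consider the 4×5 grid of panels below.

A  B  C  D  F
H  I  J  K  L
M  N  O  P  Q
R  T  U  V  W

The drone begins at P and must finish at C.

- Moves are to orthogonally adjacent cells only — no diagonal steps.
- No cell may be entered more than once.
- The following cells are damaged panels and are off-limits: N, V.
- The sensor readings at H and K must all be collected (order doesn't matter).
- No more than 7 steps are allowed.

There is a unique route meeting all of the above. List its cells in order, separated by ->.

P -> K -> J -> I -> H -> A -> B -> C

The 7-move cap with required stops at H, K leaves no slack for detours.
Route from P: up to K, 3× left (reaching H), up to A, 2× right (reaching C) — 7 moves in all.
Check: all required cells visited; 7 ≤ 7 moves.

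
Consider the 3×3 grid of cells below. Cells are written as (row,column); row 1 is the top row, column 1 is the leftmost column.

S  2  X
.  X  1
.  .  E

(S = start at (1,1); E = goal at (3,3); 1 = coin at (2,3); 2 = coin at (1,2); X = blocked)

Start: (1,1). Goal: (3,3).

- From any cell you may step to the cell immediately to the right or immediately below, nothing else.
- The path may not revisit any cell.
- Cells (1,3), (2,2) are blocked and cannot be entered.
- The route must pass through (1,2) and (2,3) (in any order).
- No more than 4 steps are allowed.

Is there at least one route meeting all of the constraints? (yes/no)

no

Right/down moves force the required cells to be taken in the order (1,2), (2,3). Every right/down route from (1,2) to (2,3) runs into a blocked cell, so that leg cannot be completed.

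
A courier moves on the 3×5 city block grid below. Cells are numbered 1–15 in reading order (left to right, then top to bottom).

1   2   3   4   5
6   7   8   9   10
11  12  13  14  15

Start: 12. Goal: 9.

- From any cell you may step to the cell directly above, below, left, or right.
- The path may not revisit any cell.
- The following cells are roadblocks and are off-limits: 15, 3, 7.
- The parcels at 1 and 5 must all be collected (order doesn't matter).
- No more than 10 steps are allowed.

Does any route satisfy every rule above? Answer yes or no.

no

Every way from 1 onward to 9 runs back through 12, which the route has already used — so it cannot be completed without a revisit.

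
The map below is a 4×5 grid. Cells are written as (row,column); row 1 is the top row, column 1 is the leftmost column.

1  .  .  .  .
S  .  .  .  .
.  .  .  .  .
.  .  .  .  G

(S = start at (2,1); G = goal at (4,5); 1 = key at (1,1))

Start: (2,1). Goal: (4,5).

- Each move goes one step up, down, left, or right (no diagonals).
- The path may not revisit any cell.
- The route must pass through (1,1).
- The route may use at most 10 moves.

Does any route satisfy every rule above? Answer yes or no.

One route that works: (2,1) → (1,1) → (1,2) → (2,2) → (3,2) → (4,2) → (4,3) → (4,4) → (4,5).

yes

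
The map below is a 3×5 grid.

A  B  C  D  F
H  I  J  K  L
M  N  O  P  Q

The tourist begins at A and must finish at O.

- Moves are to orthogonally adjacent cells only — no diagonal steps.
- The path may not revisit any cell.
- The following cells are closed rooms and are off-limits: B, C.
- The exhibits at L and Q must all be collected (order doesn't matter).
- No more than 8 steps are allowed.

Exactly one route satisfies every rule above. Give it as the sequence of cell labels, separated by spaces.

The budget equals the shortest possible length, so every move has to be on a shortest route through the required cells.
Route from A: down to H, 4× right (reaching L), down to Q, 2× left (reaching O) — 8 moves in all.
Check: all required cells visited; 8 ≤ 8 moves.

A H I J K L Q P O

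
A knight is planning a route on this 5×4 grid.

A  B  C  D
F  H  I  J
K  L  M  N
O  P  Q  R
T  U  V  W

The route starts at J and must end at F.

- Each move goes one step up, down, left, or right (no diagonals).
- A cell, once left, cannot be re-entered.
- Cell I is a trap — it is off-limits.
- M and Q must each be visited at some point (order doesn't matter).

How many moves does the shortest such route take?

Any route passes through M and Q in some order between J and F. Summing Manhattan distances along each leg and taking the cheapest ordering (J → Q → M → F) gives a lower bound of 3 + 1 + 3 = 7 moves.
A route of 7 moves achieves this: J → N → R → Q → M → L → H → F.
Since 7 matches the lower bound, it is optimal.

7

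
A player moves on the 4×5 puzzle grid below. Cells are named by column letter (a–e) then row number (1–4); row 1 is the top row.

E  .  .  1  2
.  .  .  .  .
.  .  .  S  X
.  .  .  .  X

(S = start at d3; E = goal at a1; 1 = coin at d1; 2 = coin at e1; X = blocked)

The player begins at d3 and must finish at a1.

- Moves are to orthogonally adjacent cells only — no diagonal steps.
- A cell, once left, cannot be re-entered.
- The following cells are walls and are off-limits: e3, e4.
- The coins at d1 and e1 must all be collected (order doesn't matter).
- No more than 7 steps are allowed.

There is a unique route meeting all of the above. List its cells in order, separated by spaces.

d3 d2 e2 e1 d1 c1 b1 a1

The budget equals the shortest possible length, so every move has to be on a shortest route through the required cells.
Route from d3: up to d2, right to e2, up to e1, 4× left (reaching a1) — 7 moves in all.
Check: all required cells visited; 7 ≤ 7 moves.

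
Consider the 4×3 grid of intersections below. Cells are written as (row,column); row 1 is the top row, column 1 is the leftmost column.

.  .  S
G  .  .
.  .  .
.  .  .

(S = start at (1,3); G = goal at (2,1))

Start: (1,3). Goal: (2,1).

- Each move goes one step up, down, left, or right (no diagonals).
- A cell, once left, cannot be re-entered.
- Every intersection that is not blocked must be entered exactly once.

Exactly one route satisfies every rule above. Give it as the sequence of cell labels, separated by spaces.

Need to visit all 12 open cells exactly once, starting at (1,3) and ending at (2,1).
Cell (4,1) has only two open neighbours ((3,1) and (4,2)), so the path must pass straight through it: one of those is the cell it's entered from and the other is where it exits.
Route from (1,3): down 3 to (4,3), left 2 to (4,1), up 1 to (3,1), right 1 to (3,2), up 2 to (1,2), left 1 to (1,1), down 1 to (2,1) — 11 moves in all.
Check: all 12 open cells covered.

(1,3) (2,3) (3,3) (4,3) (4,2) (4,1) (3,1) (3,2) (2,2) (1,2) (1,1) (2,1)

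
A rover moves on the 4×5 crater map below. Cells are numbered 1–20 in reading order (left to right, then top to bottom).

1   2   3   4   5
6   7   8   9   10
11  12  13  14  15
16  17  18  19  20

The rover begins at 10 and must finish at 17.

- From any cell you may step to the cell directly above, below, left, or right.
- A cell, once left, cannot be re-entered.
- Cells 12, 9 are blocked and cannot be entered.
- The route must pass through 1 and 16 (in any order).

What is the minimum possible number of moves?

Any route passes through 1 and 16 in some order between 10 and 17. Summing Manhattan distances along each leg and taking the cheapest ordering (10 → 1 → 16 → 17) gives a lower bound of 5 + 3 + 1 = 9 moves.
A route of 9 moves achieves this: 10 → 5 → 4 → 3 → 2 → 1 → 6 → 11 → 16 → 17.
Since 9 matches the lower bound, it is optimal.

9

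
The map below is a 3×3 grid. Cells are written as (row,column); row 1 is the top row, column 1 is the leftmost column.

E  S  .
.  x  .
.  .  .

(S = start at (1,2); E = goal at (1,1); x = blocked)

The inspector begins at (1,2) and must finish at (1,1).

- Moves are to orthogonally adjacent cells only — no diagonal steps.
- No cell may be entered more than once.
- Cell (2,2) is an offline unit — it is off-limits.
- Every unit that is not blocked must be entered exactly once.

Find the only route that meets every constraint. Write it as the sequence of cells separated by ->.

(1,2) -> (1,3) -> (2,3) -> (3,3) -> (3,2) -> (3,1) -> (2,1) -> (1,1)

Need to visit all 8 open cells exactly once, starting at (1,2) and ending at (1,1).
Route from (1,2): right to (1,3), 2× down (reaching (3,3)), 2× left (reaching (3,1)), 2× up (reaching (1,1)) — 7 moves in all.
Check: all 8 open cells covered.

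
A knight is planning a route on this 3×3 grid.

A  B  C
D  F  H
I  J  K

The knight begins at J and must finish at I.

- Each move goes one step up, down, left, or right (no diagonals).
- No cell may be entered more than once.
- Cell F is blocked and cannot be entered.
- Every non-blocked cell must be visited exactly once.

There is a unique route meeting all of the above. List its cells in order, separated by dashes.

Need to visit all 8 open cells exactly once, starting at J and ending at I.
Route from J: right 1 to K, up 2 to C, left 2 to A, down 2 to I — 7 moves in all.
Check: all 8 open cells covered.

J - K - H - C - B - A - D - I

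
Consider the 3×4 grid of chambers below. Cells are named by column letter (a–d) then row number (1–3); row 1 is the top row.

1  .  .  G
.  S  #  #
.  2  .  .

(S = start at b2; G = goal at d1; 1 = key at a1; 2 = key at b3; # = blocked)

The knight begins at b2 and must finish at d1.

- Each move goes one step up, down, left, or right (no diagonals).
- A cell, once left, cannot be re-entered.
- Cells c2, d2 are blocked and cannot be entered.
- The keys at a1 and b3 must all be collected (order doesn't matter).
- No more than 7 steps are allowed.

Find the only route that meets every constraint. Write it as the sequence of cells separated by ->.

The budget equals the shortest possible length, so every move has to be on a shortest route through the required cells.
Route from b2: down 1 to b3, left 1 to a3, up 2 to a1, right 3 to d1 — 7 moves in all.
Check: all required cells visited; 7 ≤ 7 moves.

b2 -> b3 -> a3 -> a2 -> a1 -> b1 -> c1 -> d1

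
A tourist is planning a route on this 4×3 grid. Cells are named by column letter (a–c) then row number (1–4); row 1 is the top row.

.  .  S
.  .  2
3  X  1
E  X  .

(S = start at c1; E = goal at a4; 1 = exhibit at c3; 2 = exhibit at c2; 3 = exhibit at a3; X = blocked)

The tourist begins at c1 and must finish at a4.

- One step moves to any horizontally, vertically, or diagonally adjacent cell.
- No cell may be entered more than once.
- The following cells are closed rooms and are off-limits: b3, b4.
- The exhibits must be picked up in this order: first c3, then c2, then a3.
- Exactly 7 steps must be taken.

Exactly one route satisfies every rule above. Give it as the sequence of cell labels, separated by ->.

The waypoints must appear in the order c3, c2, a3, with no cell reused.
Route from c1: down-left 1 to b2, down-right 1 to c3, up 1 to c2, up-left 1 to b1, down-left 1 to a2, down 2 to a4 — 7 moves in all.
Check: order respected (1 at step 2, 2 at step 3, 3 at step 6); 7 moves as required.

c1 -> b2 -> c3 -> c2 -> b1 -> a2 -> a3 -> a4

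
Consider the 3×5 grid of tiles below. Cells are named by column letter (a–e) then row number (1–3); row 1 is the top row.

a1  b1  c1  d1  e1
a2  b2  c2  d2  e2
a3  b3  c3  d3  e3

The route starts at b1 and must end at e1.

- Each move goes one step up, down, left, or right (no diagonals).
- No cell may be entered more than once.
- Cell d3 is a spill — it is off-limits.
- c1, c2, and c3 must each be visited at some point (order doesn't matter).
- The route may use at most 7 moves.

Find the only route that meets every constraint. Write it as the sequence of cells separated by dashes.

b1 - b2 - b3 - c3 - c2 - c1 - d1 - e1

The budget equals the shortest possible length, so every move has to be on a shortest route through the required cells.
Route from b1: 2× down (reaching b3), right to c3, 2× up (reaching c1), 2× right (reaching e1) — 7 moves in all.
Check: all required cells visited; 7 ≤ 7 moves.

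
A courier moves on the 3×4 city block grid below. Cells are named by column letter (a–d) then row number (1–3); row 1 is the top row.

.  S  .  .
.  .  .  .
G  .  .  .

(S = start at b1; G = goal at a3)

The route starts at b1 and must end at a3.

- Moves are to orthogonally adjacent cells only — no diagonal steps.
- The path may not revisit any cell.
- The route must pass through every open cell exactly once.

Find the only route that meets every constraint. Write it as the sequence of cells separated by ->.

b1 -> a1 -> a2 -> b2 -> c2 -> c1 -> d1 -> d2 -> d3 -> c3 -> b3 -> a3

Need to visit all 12 open cells exactly once, starting at b1 and ending at a3.
Route from b1: left 1 to a1, down 1 to a2, right 2 to c2, up 1 to c1, right 1 to d1, down 2 to d3, left 3 to a3 — 11 moves in all.
Check: all 12 open cells covered.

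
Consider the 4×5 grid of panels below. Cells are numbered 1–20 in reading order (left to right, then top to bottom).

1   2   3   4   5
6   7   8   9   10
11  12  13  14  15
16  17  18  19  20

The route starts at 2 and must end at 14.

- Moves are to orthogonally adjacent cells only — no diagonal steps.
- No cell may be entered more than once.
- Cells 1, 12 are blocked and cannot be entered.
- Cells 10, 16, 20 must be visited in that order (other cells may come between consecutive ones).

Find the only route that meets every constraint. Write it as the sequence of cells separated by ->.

2 -> 3 -> 4 -> 5 -> 10 -> 9 -> 8 -> 7 -> 6 -> 11 -> 16 -> 17 -> 18 -> 19 -> 20 -> 15 -> 14

The waypoints must appear in the order 10, 16, 20, with no cell reused.
Route from 2: right 3 to 5, down 1 to 10, left 4 to 6, down 2 to 16, right 4 to 20, up 1 to 15, left 1 to 14 — 16 moves in all.
Check: order respected (10 at step 4, 16 at step 10, 20 at step 14).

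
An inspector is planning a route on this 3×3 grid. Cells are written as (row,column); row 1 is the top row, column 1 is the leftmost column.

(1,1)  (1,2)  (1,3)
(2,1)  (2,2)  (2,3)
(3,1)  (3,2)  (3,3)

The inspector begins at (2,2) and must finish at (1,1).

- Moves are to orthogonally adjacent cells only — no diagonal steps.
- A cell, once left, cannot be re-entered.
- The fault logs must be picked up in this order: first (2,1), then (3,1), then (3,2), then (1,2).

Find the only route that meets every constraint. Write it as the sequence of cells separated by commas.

The waypoints must appear in the order (2,1), (3,1), (3,2), (1,2), with no cell reused.
Route from (2,2): left to (2,1), down to (3,1), 2× right (reaching (3,3)), 2× up (reaching (1,3)), 2× left (reaching (1,1)) — 8 moves in all.
Check: order respected ((2,1) at step 1, (3,1) at step 2, (3,2) at step 3, (1,2) at step 7).

(2,2), (2,1), (3,1), (3,2), (3,3), (2,3), (1,3), (1,2), (1,1)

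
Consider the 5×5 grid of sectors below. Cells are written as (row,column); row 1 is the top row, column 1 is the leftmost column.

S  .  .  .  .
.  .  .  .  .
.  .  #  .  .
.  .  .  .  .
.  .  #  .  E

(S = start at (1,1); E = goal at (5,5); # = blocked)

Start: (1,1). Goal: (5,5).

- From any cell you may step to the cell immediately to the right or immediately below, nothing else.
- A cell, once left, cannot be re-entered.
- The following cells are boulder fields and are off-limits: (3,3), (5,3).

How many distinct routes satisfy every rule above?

A right/down-only route from (1,1) to (5,5) makes exactly 4 down-moves and 4 right-moves in some order.
With no other constraints that would be C(8,4) = 70 routes.
Subtract routes through each blocked cell (inclusion–exclusion for overlaps): − through (3,3): 36 − through (5,3): 15 + through (3,3)&(5,3): 6 → 25.
That gives 25 routes.

25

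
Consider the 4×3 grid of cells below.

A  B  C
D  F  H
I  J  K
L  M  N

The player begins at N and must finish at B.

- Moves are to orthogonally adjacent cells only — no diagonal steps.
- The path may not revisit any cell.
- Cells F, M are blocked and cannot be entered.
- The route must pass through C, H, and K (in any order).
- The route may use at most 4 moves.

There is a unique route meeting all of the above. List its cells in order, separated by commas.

N, K, H, C, B

Any route must reach C, H, and K and still end at B within 4 moves, so the order of the required stops is forced.
Route from N: 3× up (reaching C), left to B — 4 moves in all.
Check: all required cells visited; 4 ≤ 4 moves.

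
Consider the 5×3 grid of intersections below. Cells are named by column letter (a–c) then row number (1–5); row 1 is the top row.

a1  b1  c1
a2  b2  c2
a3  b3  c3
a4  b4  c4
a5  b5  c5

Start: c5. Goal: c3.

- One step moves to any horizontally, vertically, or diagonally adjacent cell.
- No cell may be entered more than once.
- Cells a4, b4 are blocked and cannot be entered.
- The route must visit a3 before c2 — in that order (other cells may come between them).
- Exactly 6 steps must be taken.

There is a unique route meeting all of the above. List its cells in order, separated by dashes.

c5 - c4 - b3 - a3 - b2 - c2 - c3

The waypoints must appear in the order a3, c2, with no cell reused.
Route from c5: up to c4, up-left to b3, left to a3, up-right to b2, right to c2, down to c3 — 6 moves in all.
Check: order respected (a3 at step 3, c2 at step 5); 6 moves as required.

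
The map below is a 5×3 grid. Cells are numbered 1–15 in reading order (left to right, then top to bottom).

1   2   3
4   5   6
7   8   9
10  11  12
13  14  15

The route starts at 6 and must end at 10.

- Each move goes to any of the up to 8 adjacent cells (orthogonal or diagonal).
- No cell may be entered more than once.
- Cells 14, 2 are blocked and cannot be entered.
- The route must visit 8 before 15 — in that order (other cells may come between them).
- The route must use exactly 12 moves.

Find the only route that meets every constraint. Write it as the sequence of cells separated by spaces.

The waypoints must appear in the order 8, 15, with no cell reused.
Route from 6: up 1 to 3, down-left 1 to 5, up-left 1 to 1, down 2 to 7, right 2 to 9, down 2 to 15, up-left 1 to 11, down-left 1 to 13, up 1 to 10 — 12 moves in all.
Check: order respected (8 at step 6, 15 at step 9); 12 moves as required.

6 3 5 1 4 7 8 9 12 15 11 13 10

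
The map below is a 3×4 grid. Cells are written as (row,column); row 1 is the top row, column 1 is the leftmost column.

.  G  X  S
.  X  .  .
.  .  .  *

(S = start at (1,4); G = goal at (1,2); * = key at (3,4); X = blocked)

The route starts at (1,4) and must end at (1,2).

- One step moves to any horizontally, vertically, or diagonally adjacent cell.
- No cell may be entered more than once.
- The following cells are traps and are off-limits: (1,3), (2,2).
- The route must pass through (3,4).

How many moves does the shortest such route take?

4

Any route passes through (3,4) somewhere between (1,4) and (1,2). Summing Chebyshev distances along the two legs ((1,4) → (3,4) → (1,2)) gives a lower bound of 2 + 2 = 4 moves.
A route of 4 moves achieves this: (1,4) → (2,4) → (3,4) → (2,3) → (1,2).
Since 4 matches the lower bound, it is optimal.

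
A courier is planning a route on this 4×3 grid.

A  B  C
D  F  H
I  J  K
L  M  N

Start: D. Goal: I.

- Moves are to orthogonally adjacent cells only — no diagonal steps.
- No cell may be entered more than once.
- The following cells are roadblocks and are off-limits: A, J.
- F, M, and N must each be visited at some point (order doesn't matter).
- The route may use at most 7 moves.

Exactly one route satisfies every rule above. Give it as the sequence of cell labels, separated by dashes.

D - F - H - K - N - M - L - I

Any route must reach F, M, and N and still end at I within 7 moves, so the order of the required stops is forced.
Route from D: 2× right (reaching H), 2× down (reaching N), 2× left (reaching L), up to I — 7 moves in all.
Check: all required cells visited; 7 ≤ 7 moves.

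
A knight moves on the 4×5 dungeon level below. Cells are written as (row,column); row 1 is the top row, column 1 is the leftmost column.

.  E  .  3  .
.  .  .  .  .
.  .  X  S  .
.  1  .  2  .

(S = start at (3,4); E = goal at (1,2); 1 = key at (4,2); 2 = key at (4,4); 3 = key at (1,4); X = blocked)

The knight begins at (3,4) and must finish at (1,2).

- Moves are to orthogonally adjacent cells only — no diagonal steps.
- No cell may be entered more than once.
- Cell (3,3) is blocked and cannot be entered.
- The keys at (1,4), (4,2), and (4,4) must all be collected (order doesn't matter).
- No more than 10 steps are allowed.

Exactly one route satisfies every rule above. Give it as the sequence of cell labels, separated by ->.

The 10-move cap with required stops at (1,4), (4,2), (4,4) leaves no slack for detours.
Route from (3,4): down 1 to (4,4), left 2 to (4,2), up 2 to (2,2), right 2 to (2,4), up 1 to (1,4), left 2 to (1,2) — 10 moves in all.
Check: all required cells visited; 10 ≤ 10 moves.

(3,4) -> (4,4) -> (4,3) -> (4,2) -> (3,2) -> (2,2) -> (2,3) -> (2,4) -> (1,4) -> (1,3) -> (1,2)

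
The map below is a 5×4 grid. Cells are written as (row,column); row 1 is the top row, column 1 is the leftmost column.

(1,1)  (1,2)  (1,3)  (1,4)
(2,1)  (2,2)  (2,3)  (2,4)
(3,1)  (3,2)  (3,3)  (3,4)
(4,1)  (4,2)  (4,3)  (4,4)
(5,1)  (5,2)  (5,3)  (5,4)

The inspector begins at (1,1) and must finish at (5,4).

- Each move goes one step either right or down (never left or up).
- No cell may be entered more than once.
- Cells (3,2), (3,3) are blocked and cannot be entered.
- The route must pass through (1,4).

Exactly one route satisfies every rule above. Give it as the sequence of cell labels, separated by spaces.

(1,1) (1,2) (1,3) (1,4) (2,4) (3,4) (4,4) (5,4)

Moves only go right or down, so the column and row indices never decrease.
Route from (1,1): 3× right (reaching (1,4)), 4× down (reaching (5,4)) — 7 moves in all.
Check: all required cells visited.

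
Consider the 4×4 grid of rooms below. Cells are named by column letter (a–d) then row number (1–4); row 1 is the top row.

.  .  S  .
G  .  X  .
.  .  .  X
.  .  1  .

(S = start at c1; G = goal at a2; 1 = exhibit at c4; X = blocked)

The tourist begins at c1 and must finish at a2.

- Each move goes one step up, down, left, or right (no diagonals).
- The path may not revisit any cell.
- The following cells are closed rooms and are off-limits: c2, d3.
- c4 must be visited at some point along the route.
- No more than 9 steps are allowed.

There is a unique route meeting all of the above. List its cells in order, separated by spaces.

The budget equals the shortest possible length, so every move has to be on a shortest route through the required cells.
Route from c1: left to b1, 2× down (reaching b3), right to c3, down to c4, 2× left (reaching a4), 2× up (reaching a2) — 9 moves in all.
Check: all required cells visited; 9 ≤ 9 moves.

c1 b1 b2 b3 c3 c4 b4 a4 a3 a2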